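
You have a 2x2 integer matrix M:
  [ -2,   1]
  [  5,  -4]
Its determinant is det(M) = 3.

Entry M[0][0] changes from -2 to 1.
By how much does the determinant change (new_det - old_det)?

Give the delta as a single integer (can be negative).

Answer: -12

Derivation:
Cofactor C_00 = -4
Entry delta = 1 - -2 = 3
Det delta = entry_delta * cofactor = 3 * -4 = -12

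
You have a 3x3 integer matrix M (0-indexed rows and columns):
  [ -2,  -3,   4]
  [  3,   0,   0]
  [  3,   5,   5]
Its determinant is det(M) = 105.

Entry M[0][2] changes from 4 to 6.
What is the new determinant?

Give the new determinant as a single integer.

Answer: 135

Derivation:
det is linear in row 0: changing M[0][2] by delta changes det by delta * cofactor(0,2).
Cofactor C_02 = (-1)^(0+2) * minor(0,2) = 15
Entry delta = 6 - 4 = 2
Det delta = 2 * 15 = 30
New det = 105 + 30 = 135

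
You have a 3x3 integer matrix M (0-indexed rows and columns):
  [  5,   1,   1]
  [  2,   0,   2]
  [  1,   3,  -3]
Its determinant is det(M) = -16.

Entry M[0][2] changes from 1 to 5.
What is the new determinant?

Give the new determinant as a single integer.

det is linear in row 0: changing M[0][2] by delta changes det by delta * cofactor(0,2).
Cofactor C_02 = (-1)^(0+2) * minor(0,2) = 6
Entry delta = 5 - 1 = 4
Det delta = 4 * 6 = 24
New det = -16 + 24 = 8

Answer: 8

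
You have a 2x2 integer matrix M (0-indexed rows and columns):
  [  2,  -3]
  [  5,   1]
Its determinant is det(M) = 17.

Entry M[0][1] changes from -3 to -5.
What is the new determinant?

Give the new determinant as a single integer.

Answer: 27

Derivation:
det is linear in row 0: changing M[0][1] by delta changes det by delta * cofactor(0,1).
Cofactor C_01 = (-1)^(0+1) * minor(0,1) = -5
Entry delta = -5 - -3 = -2
Det delta = -2 * -5 = 10
New det = 17 + 10 = 27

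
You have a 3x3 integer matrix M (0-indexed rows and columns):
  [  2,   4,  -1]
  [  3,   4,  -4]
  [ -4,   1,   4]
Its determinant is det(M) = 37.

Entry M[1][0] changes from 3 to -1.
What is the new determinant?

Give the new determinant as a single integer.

det is linear in row 1: changing M[1][0] by delta changes det by delta * cofactor(1,0).
Cofactor C_10 = (-1)^(1+0) * minor(1,0) = -17
Entry delta = -1 - 3 = -4
Det delta = -4 * -17 = 68
New det = 37 + 68 = 105

Answer: 105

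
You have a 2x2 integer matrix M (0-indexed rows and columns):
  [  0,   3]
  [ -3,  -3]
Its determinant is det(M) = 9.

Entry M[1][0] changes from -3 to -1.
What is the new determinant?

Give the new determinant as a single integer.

det is linear in row 1: changing M[1][0] by delta changes det by delta * cofactor(1,0).
Cofactor C_10 = (-1)^(1+0) * minor(1,0) = -3
Entry delta = -1 - -3 = 2
Det delta = 2 * -3 = -6
New det = 9 + -6 = 3

Answer: 3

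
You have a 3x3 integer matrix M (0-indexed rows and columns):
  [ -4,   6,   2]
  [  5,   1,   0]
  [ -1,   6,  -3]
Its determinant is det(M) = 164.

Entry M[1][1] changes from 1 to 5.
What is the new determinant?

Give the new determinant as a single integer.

det is linear in row 1: changing M[1][1] by delta changes det by delta * cofactor(1,1).
Cofactor C_11 = (-1)^(1+1) * minor(1,1) = 14
Entry delta = 5 - 1 = 4
Det delta = 4 * 14 = 56
New det = 164 + 56 = 220

Answer: 220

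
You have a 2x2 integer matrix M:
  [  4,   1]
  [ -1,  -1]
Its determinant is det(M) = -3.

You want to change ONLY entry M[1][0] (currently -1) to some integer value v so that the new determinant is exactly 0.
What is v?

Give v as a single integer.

Answer: -4

Derivation:
det is linear in entry M[1][0]: det = old_det + (v - -1) * C_10
Cofactor C_10 = -1
Want det = 0: -3 + (v - -1) * -1 = 0
  (v - -1) = 3 / -1 = -3
  v = -1 + (-3) = -4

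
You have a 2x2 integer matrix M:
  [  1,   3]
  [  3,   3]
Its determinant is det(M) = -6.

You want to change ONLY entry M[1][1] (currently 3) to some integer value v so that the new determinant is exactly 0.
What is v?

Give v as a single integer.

Answer: 9

Derivation:
det is linear in entry M[1][1]: det = old_det + (v - 3) * C_11
Cofactor C_11 = 1
Want det = 0: -6 + (v - 3) * 1 = 0
  (v - 3) = 6 / 1 = 6
  v = 3 + (6) = 9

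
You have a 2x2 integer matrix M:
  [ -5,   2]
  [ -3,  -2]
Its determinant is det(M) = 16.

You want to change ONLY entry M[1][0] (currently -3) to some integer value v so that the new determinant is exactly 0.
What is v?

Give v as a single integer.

Answer: 5

Derivation:
det is linear in entry M[1][0]: det = old_det + (v - -3) * C_10
Cofactor C_10 = -2
Want det = 0: 16 + (v - -3) * -2 = 0
  (v - -3) = -16 / -2 = 8
  v = -3 + (8) = 5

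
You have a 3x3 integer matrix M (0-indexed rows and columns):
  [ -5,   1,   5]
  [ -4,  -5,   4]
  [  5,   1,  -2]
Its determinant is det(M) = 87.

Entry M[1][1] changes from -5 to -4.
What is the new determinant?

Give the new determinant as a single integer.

Answer: 72

Derivation:
det is linear in row 1: changing M[1][1] by delta changes det by delta * cofactor(1,1).
Cofactor C_11 = (-1)^(1+1) * minor(1,1) = -15
Entry delta = -4 - -5 = 1
Det delta = 1 * -15 = -15
New det = 87 + -15 = 72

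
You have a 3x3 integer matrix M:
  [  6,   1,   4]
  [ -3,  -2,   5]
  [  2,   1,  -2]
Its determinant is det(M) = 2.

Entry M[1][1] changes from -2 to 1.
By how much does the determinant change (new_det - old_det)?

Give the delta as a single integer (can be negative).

Answer: -60

Derivation:
Cofactor C_11 = -20
Entry delta = 1 - -2 = 3
Det delta = entry_delta * cofactor = 3 * -20 = -60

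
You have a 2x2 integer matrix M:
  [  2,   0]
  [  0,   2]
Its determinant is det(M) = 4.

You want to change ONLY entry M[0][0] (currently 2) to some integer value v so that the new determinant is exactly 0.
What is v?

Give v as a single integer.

Answer: 0

Derivation:
det is linear in entry M[0][0]: det = old_det + (v - 2) * C_00
Cofactor C_00 = 2
Want det = 0: 4 + (v - 2) * 2 = 0
  (v - 2) = -4 / 2 = -2
  v = 2 + (-2) = 0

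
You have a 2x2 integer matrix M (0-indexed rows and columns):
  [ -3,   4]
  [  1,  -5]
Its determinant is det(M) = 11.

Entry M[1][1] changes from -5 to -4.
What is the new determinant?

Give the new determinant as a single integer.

Answer: 8

Derivation:
det is linear in row 1: changing M[1][1] by delta changes det by delta * cofactor(1,1).
Cofactor C_11 = (-1)^(1+1) * minor(1,1) = -3
Entry delta = -4 - -5 = 1
Det delta = 1 * -3 = -3
New det = 11 + -3 = 8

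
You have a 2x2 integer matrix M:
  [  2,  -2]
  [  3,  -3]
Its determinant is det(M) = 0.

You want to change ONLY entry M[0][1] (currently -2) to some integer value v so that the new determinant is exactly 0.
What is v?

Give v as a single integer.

det is linear in entry M[0][1]: det = old_det + (v - -2) * C_01
Cofactor C_01 = -3
Want det = 0: 0 + (v - -2) * -3 = 0
  (v - -2) = 0 / -3 = 0
  v = -2 + (0) = -2

Answer: -2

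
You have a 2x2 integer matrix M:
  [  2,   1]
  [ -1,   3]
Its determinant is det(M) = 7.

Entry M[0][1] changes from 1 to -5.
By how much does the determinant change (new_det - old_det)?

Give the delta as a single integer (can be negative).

Answer: -6

Derivation:
Cofactor C_01 = 1
Entry delta = -5 - 1 = -6
Det delta = entry_delta * cofactor = -6 * 1 = -6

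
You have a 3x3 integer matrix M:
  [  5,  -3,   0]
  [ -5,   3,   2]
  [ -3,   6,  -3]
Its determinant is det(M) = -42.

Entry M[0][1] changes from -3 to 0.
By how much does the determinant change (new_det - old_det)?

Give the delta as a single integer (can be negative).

Cofactor C_01 = -21
Entry delta = 0 - -3 = 3
Det delta = entry_delta * cofactor = 3 * -21 = -63

Answer: -63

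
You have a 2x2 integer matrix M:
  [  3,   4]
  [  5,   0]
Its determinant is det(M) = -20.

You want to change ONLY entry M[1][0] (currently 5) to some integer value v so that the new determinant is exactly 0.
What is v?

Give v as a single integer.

det is linear in entry M[1][0]: det = old_det + (v - 5) * C_10
Cofactor C_10 = -4
Want det = 0: -20 + (v - 5) * -4 = 0
  (v - 5) = 20 / -4 = -5
  v = 5 + (-5) = 0

Answer: 0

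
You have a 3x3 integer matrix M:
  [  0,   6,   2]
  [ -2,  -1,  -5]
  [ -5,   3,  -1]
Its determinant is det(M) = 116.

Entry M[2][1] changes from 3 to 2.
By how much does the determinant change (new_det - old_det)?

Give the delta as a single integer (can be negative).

Cofactor C_21 = -4
Entry delta = 2 - 3 = -1
Det delta = entry_delta * cofactor = -1 * -4 = 4

Answer: 4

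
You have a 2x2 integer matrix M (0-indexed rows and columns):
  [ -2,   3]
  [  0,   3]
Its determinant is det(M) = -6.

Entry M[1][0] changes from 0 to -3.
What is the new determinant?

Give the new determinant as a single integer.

Answer: 3

Derivation:
det is linear in row 1: changing M[1][0] by delta changes det by delta * cofactor(1,0).
Cofactor C_10 = (-1)^(1+0) * minor(1,0) = -3
Entry delta = -3 - 0 = -3
Det delta = -3 * -3 = 9
New det = -6 + 9 = 3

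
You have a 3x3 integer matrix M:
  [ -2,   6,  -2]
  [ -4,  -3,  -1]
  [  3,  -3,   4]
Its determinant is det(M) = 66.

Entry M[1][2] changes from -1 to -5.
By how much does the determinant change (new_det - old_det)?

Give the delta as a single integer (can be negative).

Answer: -48

Derivation:
Cofactor C_12 = 12
Entry delta = -5 - -1 = -4
Det delta = entry_delta * cofactor = -4 * 12 = -48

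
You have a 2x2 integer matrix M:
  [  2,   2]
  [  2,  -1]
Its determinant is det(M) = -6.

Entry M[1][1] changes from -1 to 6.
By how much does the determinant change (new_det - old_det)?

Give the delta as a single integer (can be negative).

Answer: 14

Derivation:
Cofactor C_11 = 2
Entry delta = 6 - -1 = 7
Det delta = entry_delta * cofactor = 7 * 2 = 14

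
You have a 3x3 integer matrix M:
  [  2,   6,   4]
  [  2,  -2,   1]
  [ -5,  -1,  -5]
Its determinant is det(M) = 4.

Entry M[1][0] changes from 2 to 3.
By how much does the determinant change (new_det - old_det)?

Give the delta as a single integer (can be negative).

Cofactor C_10 = 26
Entry delta = 3 - 2 = 1
Det delta = entry_delta * cofactor = 1 * 26 = 26

Answer: 26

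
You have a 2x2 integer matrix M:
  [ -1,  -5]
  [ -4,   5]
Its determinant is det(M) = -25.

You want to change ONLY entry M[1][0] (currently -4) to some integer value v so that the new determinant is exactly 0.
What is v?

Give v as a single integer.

det is linear in entry M[1][0]: det = old_det + (v - -4) * C_10
Cofactor C_10 = 5
Want det = 0: -25 + (v - -4) * 5 = 0
  (v - -4) = 25 / 5 = 5
  v = -4 + (5) = 1

Answer: 1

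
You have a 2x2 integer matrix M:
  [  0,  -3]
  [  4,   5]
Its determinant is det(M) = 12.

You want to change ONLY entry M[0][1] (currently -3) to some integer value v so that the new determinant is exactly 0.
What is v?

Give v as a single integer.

Answer: 0

Derivation:
det is linear in entry M[0][1]: det = old_det + (v - -3) * C_01
Cofactor C_01 = -4
Want det = 0: 12 + (v - -3) * -4 = 0
  (v - -3) = -12 / -4 = 3
  v = -3 + (3) = 0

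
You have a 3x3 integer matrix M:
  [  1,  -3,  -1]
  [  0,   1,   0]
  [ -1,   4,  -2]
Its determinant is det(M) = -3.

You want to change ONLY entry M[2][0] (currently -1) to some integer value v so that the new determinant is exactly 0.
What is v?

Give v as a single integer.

det is linear in entry M[2][0]: det = old_det + (v - -1) * C_20
Cofactor C_20 = 1
Want det = 0: -3 + (v - -1) * 1 = 0
  (v - -1) = 3 / 1 = 3
  v = -1 + (3) = 2

Answer: 2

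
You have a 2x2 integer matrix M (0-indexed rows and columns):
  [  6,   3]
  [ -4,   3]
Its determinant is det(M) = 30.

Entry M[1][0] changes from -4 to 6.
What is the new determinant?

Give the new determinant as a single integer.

det is linear in row 1: changing M[1][0] by delta changes det by delta * cofactor(1,0).
Cofactor C_10 = (-1)^(1+0) * minor(1,0) = -3
Entry delta = 6 - -4 = 10
Det delta = 10 * -3 = -30
New det = 30 + -30 = 0

Answer: 0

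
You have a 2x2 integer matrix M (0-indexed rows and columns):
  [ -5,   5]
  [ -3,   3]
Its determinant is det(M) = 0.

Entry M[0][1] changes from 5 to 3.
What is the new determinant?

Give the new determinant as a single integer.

Answer: -6

Derivation:
det is linear in row 0: changing M[0][1] by delta changes det by delta * cofactor(0,1).
Cofactor C_01 = (-1)^(0+1) * minor(0,1) = 3
Entry delta = 3 - 5 = -2
Det delta = -2 * 3 = -6
New det = 0 + -6 = -6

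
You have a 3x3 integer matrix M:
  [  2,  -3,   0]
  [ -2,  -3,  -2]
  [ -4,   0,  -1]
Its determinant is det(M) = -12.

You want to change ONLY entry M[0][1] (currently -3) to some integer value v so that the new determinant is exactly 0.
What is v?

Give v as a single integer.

det is linear in entry M[0][1]: det = old_det + (v - -3) * C_01
Cofactor C_01 = 6
Want det = 0: -12 + (v - -3) * 6 = 0
  (v - -3) = 12 / 6 = 2
  v = -3 + (2) = -1

Answer: -1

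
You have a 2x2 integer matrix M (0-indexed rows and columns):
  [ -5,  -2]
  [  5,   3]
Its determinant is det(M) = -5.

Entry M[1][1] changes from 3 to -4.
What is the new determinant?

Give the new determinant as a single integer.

det is linear in row 1: changing M[1][1] by delta changes det by delta * cofactor(1,1).
Cofactor C_11 = (-1)^(1+1) * minor(1,1) = -5
Entry delta = -4 - 3 = -7
Det delta = -7 * -5 = 35
New det = -5 + 35 = 30

Answer: 30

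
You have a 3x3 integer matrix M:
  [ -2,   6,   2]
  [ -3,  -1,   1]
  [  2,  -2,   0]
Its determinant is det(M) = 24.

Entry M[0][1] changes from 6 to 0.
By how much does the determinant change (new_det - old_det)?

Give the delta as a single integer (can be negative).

Cofactor C_01 = 2
Entry delta = 0 - 6 = -6
Det delta = entry_delta * cofactor = -6 * 2 = -12

Answer: -12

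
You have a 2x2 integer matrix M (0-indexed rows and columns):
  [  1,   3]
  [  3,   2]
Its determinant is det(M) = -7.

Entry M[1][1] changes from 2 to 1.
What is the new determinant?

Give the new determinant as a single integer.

Answer: -8

Derivation:
det is linear in row 1: changing M[1][1] by delta changes det by delta * cofactor(1,1).
Cofactor C_11 = (-1)^(1+1) * minor(1,1) = 1
Entry delta = 1 - 2 = -1
Det delta = -1 * 1 = -1
New det = -7 + -1 = -8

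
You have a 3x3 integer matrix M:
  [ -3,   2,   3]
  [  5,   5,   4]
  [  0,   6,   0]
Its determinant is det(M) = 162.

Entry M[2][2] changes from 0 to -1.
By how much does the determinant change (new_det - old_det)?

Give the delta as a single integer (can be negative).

Cofactor C_22 = -25
Entry delta = -1 - 0 = -1
Det delta = entry_delta * cofactor = -1 * -25 = 25

Answer: 25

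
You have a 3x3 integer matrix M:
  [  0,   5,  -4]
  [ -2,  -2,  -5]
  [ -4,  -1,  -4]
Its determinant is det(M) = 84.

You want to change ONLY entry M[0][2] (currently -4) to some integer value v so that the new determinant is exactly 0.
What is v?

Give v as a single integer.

Answer: 10

Derivation:
det is linear in entry M[0][2]: det = old_det + (v - -4) * C_02
Cofactor C_02 = -6
Want det = 0: 84 + (v - -4) * -6 = 0
  (v - -4) = -84 / -6 = 14
  v = -4 + (14) = 10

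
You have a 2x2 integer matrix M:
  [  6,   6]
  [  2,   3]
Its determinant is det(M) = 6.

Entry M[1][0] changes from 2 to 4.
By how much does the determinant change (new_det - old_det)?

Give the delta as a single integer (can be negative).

Cofactor C_10 = -6
Entry delta = 4 - 2 = 2
Det delta = entry_delta * cofactor = 2 * -6 = -12

Answer: -12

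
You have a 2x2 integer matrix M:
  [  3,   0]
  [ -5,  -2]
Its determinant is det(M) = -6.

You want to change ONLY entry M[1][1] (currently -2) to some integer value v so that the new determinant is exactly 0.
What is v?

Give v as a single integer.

det is linear in entry M[1][1]: det = old_det + (v - -2) * C_11
Cofactor C_11 = 3
Want det = 0: -6 + (v - -2) * 3 = 0
  (v - -2) = 6 / 3 = 2
  v = -2 + (2) = 0

Answer: 0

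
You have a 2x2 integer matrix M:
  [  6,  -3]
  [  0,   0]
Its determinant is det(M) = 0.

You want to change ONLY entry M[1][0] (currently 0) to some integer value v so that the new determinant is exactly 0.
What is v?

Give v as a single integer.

Answer: 0

Derivation:
det is linear in entry M[1][0]: det = old_det + (v - 0) * C_10
Cofactor C_10 = 3
Want det = 0: 0 + (v - 0) * 3 = 0
  (v - 0) = 0 / 3 = 0
  v = 0 + (0) = 0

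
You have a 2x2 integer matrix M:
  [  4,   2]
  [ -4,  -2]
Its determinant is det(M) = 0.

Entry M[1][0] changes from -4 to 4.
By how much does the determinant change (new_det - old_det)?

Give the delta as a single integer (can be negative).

Answer: -16

Derivation:
Cofactor C_10 = -2
Entry delta = 4 - -4 = 8
Det delta = entry_delta * cofactor = 8 * -2 = -16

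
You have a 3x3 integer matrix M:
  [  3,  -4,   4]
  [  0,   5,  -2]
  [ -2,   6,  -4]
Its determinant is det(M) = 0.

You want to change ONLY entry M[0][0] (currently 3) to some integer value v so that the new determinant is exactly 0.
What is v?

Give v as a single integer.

Answer: 3

Derivation:
det is linear in entry M[0][0]: det = old_det + (v - 3) * C_00
Cofactor C_00 = -8
Want det = 0: 0 + (v - 3) * -8 = 0
  (v - 3) = 0 / -8 = 0
  v = 3 + (0) = 3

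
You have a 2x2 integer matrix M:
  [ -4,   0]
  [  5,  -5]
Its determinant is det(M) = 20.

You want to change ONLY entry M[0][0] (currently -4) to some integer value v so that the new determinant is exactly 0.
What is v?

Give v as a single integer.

Answer: 0

Derivation:
det is linear in entry M[0][0]: det = old_det + (v - -4) * C_00
Cofactor C_00 = -5
Want det = 0: 20 + (v - -4) * -5 = 0
  (v - -4) = -20 / -5 = 4
  v = -4 + (4) = 0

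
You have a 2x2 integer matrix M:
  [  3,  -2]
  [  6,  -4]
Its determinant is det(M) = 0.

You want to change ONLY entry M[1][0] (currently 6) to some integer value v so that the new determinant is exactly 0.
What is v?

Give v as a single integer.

det is linear in entry M[1][0]: det = old_det + (v - 6) * C_10
Cofactor C_10 = 2
Want det = 0: 0 + (v - 6) * 2 = 0
  (v - 6) = 0 / 2 = 0
  v = 6 + (0) = 6

Answer: 6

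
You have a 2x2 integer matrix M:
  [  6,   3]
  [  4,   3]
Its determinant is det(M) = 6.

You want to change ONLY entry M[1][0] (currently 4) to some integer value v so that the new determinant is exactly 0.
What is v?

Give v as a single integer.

det is linear in entry M[1][0]: det = old_det + (v - 4) * C_10
Cofactor C_10 = -3
Want det = 0: 6 + (v - 4) * -3 = 0
  (v - 4) = -6 / -3 = 2
  v = 4 + (2) = 6

Answer: 6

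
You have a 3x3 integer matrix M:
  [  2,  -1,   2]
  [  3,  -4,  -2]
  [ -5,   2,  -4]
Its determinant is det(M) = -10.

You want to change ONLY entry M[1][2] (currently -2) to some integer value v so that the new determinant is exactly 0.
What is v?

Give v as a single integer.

det is linear in entry M[1][2]: det = old_det + (v - -2) * C_12
Cofactor C_12 = 1
Want det = 0: -10 + (v - -2) * 1 = 0
  (v - -2) = 10 / 1 = 10
  v = -2 + (10) = 8

Answer: 8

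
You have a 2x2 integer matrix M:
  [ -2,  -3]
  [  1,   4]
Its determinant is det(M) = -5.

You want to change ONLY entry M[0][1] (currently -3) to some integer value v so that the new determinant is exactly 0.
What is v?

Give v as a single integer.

det is linear in entry M[0][1]: det = old_det + (v - -3) * C_01
Cofactor C_01 = -1
Want det = 0: -5 + (v - -3) * -1 = 0
  (v - -3) = 5 / -1 = -5
  v = -3 + (-5) = -8

Answer: -8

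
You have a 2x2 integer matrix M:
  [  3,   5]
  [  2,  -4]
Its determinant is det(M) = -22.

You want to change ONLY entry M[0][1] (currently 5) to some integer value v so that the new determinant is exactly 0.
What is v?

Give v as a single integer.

Answer: -6

Derivation:
det is linear in entry M[0][1]: det = old_det + (v - 5) * C_01
Cofactor C_01 = -2
Want det = 0: -22 + (v - 5) * -2 = 0
  (v - 5) = 22 / -2 = -11
  v = 5 + (-11) = -6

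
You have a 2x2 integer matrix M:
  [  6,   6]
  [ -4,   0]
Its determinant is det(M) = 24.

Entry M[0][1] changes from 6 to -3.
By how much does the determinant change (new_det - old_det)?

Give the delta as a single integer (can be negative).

Answer: -36

Derivation:
Cofactor C_01 = 4
Entry delta = -3 - 6 = -9
Det delta = entry_delta * cofactor = -9 * 4 = -36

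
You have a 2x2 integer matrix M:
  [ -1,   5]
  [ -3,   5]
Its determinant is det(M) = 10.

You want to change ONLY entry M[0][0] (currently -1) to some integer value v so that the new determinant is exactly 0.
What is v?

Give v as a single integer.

det is linear in entry M[0][0]: det = old_det + (v - -1) * C_00
Cofactor C_00 = 5
Want det = 0: 10 + (v - -1) * 5 = 0
  (v - -1) = -10 / 5 = -2
  v = -1 + (-2) = -3

Answer: -3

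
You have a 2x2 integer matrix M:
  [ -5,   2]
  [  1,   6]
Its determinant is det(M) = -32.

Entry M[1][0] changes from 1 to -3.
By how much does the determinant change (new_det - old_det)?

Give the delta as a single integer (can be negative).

Cofactor C_10 = -2
Entry delta = -3 - 1 = -4
Det delta = entry_delta * cofactor = -4 * -2 = 8

Answer: 8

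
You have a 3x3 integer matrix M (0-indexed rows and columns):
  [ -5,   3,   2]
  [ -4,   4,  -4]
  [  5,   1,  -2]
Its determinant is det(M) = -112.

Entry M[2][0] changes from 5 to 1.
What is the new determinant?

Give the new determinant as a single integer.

Answer: -32

Derivation:
det is linear in row 2: changing M[2][0] by delta changes det by delta * cofactor(2,0).
Cofactor C_20 = (-1)^(2+0) * minor(2,0) = -20
Entry delta = 1 - 5 = -4
Det delta = -4 * -20 = 80
New det = -112 + 80 = -32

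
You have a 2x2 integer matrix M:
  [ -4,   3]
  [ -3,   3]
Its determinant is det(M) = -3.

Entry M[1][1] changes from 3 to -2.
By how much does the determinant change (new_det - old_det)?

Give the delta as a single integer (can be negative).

Cofactor C_11 = -4
Entry delta = -2 - 3 = -5
Det delta = entry_delta * cofactor = -5 * -4 = 20

Answer: 20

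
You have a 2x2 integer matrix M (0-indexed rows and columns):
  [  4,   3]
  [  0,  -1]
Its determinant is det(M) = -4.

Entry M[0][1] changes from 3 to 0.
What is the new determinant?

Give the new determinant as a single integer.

det is linear in row 0: changing M[0][1] by delta changes det by delta * cofactor(0,1).
Cofactor C_01 = (-1)^(0+1) * minor(0,1) = 0
Entry delta = 0 - 3 = -3
Det delta = -3 * 0 = 0
New det = -4 + 0 = -4

Answer: -4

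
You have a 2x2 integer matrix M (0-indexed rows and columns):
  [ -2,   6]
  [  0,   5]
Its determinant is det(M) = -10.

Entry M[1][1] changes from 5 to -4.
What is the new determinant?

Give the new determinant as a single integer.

det is linear in row 1: changing M[1][1] by delta changes det by delta * cofactor(1,1).
Cofactor C_11 = (-1)^(1+1) * minor(1,1) = -2
Entry delta = -4 - 5 = -9
Det delta = -9 * -2 = 18
New det = -10 + 18 = 8

Answer: 8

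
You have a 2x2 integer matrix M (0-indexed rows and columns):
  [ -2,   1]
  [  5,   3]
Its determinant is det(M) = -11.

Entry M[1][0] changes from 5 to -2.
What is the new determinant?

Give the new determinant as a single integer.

Answer: -4

Derivation:
det is linear in row 1: changing M[1][0] by delta changes det by delta * cofactor(1,0).
Cofactor C_10 = (-1)^(1+0) * minor(1,0) = -1
Entry delta = -2 - 5 = -7
Det delta = -7 * -1 = 7
New det = -11 + 7 = -4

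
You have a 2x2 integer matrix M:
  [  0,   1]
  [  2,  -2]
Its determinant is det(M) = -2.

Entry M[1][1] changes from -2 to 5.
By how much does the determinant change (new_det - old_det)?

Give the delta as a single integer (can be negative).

Cofactor C_11 = 0
Entry delta = 5 - -2 = 7
Det delta = entry_delta * cofactor = 7 * 0 = 0

Answer: 0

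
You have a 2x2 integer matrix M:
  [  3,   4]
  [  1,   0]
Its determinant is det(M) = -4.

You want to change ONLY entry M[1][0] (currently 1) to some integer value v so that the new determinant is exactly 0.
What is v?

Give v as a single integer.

Answer: 0

Derivation:
det is linear in entry M[1][0]: det = old_det + (v - 1) * C_10
Cofactor C_10 = -4
Want det = 0: -4 + (v - 1) * -4 = 0
  (v - 1) = 4 / -4 = -1
  v = 1 + (-1) = 0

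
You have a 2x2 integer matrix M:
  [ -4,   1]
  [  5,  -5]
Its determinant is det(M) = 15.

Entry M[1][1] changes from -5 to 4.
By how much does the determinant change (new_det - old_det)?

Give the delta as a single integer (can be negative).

Answer: -36

Derivation:
Cofactor C_11 = -4
Entry delta = 4 - -5 = 9
Det delta = entry_delta * cofactor = 9 * -4 = -36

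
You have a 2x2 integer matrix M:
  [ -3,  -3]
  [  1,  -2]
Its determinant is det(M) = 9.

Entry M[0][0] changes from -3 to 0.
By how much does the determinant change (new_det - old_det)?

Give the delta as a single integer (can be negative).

Answer: -6

Derivation:
Cofactor C_00 = -2
Entry delta = 0 - -3 = 3
Det delta = entry_delta * cofactor = 3 * -2 = -6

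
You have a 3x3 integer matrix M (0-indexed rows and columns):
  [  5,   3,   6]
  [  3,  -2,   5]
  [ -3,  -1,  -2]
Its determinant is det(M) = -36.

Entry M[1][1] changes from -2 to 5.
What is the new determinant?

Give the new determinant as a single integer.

det is linear in row 1: changing M[1][1] by delta changes det by delta * cofactor(1,1).
Cofactor C_11 = (-1)^(1+1) * minor(1,1) = 8
Entry delta = 5 - -2 = 7
Det delta = 7 * 8 = 56
New det = -36 + 56 = 20

Answer: 20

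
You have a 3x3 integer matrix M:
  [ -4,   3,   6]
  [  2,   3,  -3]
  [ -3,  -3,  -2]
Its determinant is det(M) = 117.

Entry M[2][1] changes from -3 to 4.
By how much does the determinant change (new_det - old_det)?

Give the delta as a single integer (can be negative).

Answer: 0

Derivation:
Cofactor C_21 = 0
Entry delta = 4 - -3 = 7
Det delta = entry_delta * cofactor = 7 * 0 = 0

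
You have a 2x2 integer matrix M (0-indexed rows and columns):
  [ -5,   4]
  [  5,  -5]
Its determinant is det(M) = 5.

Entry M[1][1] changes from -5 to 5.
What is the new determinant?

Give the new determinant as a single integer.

Answer: -45

Derivation:
det is linear in row 1: changing M[1][1] by delta changes det by delta * cofactor(1,1).
Cofactor C_11 = (-1)^(1+1) * minor(1,1) = -5
Entry delta = 5 - -5 = 10
Det delta = 10 * -5 = -50
New det = 5 + -50 = -45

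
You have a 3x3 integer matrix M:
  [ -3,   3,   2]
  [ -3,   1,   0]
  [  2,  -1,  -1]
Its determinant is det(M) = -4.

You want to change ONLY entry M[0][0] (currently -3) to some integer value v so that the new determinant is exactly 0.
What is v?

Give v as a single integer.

Answer: -7

Derivation:
det is linear in entry M[0][0]: det = old_det + (v - -3) * C_00
Cofactor C_00 = -1
Want det = 0: -4 + (v - -3) * -1 = 0
  (v - -3) = 4 / -1 = -4
  v = -3 + (-4) = -7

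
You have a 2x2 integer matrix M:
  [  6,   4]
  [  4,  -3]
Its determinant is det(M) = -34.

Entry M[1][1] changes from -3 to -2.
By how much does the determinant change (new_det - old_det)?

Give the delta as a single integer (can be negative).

Answer: 6

Derivation:
Cofactor C_11 = 6
Entry delta = -2 - -3 = 1
Det delta = entry_delta * cofactor = 1 * 6 = 6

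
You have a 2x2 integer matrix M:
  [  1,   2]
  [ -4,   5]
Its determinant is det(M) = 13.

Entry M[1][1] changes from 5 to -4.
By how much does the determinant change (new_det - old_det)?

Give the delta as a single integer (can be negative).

Cofactor C_11 = 1
Entry delta = -4 - 5 = -9
Det delta = entry_delta * cofactor = -9 * 1 = -9

Answer: -9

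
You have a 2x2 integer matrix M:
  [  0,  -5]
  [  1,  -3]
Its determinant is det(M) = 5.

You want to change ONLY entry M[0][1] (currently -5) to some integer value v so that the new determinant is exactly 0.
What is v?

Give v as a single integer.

det is linear in entry M[0][1]: det = old_det + (v - -5) * C_01
Cofactor C_01 = -1
Want det = 0: 5 + (v - -5) * -1 = 0
  (v - -5) = -5 / -1 = 5
  v = -5 + (5) = 0

Answer: 0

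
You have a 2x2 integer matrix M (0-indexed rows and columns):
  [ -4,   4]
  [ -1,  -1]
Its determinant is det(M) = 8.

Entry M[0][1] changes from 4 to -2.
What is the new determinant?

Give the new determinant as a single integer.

Answer: 2

Derivation:
det is linear in row 0: changing M[0][1] by delta changes det by delta * cofactor(0,1).
Cofactor C_01 = (-1)^(0+1) * minor(0,1) = 1
Entry delta = -2 - 4 = -6
Det delta = -6 * 1 = -6
New det = 8 + -6 = 2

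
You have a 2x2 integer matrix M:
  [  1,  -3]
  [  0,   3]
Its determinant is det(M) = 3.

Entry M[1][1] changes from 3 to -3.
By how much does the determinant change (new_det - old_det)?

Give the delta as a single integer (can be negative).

Cofactor C_11 = 1
Entry delta = -3 - 3 = -6
Det delta = entry_delta * cofactor = -6 * 1 = -6

Answer: -6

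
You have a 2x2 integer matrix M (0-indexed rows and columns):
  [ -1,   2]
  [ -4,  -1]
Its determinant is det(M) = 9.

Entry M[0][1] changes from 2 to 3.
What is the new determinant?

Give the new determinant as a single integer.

Answer: 13

Derivation:
det is linear in row 0: changing M[0][1] by delta changes det by delta * cofactor(0,1).
Cofactor C_01 = (-1)^(0+1) * minor(0,1) = 4
Entry delta = 3 - 2 = 1
Det delta = 1 * 4 = 4
New det = 9 + 4 = 13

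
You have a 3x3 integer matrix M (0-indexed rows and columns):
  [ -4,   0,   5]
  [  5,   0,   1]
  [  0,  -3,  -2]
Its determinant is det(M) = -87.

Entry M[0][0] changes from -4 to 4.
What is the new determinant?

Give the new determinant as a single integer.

Answer: -63

Derivation:
det is linear in row 0: changing M[0][0] by delta changes det by delta * cofactor(0,0).
Cofactor C_00 = (-1)^(0+0) * minor(0,0) = 3
Entry delta = 4 - -4 = 8
Det delta = 8 * 3 = 24
New det = -87 + 24 = -63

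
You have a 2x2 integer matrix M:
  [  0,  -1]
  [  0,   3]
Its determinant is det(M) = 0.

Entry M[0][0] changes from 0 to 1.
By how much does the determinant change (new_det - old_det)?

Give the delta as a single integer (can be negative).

Answer: 3

Derivation:
Cofactor C_00 = 3
Entry delta = 1 - 0 = 1
Det delta = entry_delta * cofactor = 1 * 3 = 3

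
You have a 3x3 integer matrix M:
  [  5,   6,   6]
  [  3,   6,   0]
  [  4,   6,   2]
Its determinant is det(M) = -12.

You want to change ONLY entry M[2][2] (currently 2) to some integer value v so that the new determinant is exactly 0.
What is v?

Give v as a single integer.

Answer: 3

Derivation:
det is linear in entry M[2][2]: det = old_det + (v - 2) * C_22
Cofactor C_22 = 12
Want det = 0: -12 + (v - 2) * 12 = 0
  (v - 2) = 12 / 12 = 1
  v = 2 + (1) = 3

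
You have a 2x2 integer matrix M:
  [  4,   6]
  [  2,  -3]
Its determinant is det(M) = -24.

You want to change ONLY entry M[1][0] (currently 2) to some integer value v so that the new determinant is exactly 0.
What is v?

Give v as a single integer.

det is linear in entry M[1][0]: det = old_det + (v - 2) * C_10
Cofactor C_10 = -6
Want det = 0: -24 + (v - 2) * -6 = 0
  (v - 2) = 24 / -6 = -4
  v = 2 + (-4) = -2

Answer: -2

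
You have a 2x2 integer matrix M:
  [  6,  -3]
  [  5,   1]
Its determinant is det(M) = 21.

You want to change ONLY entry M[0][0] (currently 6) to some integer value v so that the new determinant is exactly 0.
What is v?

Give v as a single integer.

det is linear in entry M[0][0]: det = old_det + (v - 6) * C_00
Cofactor C_00 = 1
Want det = 0: 21 + (v - 6) * 1 = 0
  (v - 6) = -21 / 1 = -21
  v = 6 + (-21) = -15

Answer: -15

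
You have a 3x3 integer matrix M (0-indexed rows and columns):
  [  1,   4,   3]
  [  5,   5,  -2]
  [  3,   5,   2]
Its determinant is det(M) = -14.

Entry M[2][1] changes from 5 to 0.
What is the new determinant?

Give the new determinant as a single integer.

det is linear in row 2: changing M[2][1] by delta changes det by delta * cofactor(2,1).
Cofactor C_21 = (-1)^(2+1) * minor(2,1) = 17
Entry delta = 0 - 5 = -5
Det delta = -5 * 17 = -85
New det = -14 + -85 = -99

Answer: -99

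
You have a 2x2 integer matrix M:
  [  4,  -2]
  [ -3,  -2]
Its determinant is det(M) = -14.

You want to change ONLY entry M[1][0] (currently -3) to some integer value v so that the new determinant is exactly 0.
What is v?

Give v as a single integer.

Answer: 4

Derivation:
det is linear in entry M[1][0]: det = old_det + (v - -3) * C_10
Cofactor C_10 = 2
Want det = 0: -14 + (v - -3) * 2 = 0
  (v - -3) = 14 / 2 = 7
  v = -3 + (7) = 4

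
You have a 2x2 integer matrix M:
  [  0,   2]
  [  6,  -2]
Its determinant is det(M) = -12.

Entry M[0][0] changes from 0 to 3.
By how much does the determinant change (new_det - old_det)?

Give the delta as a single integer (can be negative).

Answer: -6

Derivation:
Cofactor C_00 = -2
Entry delta = 3 - 0 = 3
Det delta = entry_delta * cofactor = 3 * -2 = -6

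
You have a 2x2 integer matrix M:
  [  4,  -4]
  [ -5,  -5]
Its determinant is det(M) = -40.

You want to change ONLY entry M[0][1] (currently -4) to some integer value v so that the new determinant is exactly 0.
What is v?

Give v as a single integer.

Answer: 4

Derivation:
det is linear in entry M[0][1]: det = old_det + (v - -4) * C_01
Cofactor C_01 = 5
Want det = 0: -40 + (v - -4) * 5 = 0
  (v - -4) = 40 / 5 = 8
  v = -4 + (8) = 4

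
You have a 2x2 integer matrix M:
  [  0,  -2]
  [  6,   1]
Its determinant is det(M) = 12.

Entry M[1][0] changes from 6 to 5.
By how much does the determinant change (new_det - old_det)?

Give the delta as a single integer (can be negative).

Cofactor C_10 = 2
Entry delta = 5 - 6 = -1
Det delta = entry_delta * cofactor = -1 * 2 = -2

Answer: -2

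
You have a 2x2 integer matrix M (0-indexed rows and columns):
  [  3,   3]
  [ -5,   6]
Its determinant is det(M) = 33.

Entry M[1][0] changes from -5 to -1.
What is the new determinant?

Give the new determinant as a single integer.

det is linear in row 1: changing M[1][0] by delta changes det by delta * cofactor(1,0).
Cofactor C_10 = (-1)^(1+0) * minor(1,0) = -3
Entry delta = -1 - -5 = 4
Det delta = 4 * -3 = -12
New det = 33 + -12 = 21

Answer: 21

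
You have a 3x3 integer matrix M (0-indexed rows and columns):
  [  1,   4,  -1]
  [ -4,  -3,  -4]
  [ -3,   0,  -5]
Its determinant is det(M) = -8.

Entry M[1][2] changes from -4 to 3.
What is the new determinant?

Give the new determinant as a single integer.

det is linear in row 1: changing M[1][2] by delta changes det by delta * cofactor(1,2).
Cofactor C_12 = (-1)^(1+2) * minor(1,2) = -12
Entry delta = 3 - -4 = 7
Det delta = 7 * -12 = -84
New det = -8 + -84 = -92

Answer: -92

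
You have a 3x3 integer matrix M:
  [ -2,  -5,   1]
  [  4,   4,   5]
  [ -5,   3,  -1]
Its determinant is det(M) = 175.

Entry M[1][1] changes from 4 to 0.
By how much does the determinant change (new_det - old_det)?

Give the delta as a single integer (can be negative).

Answer: -28

Derivation:
Cofactor C_11 = 7
Entry delta = 0 - 4 = -4
Det delta = entry_delta * cofactor = -4 * 7 = -28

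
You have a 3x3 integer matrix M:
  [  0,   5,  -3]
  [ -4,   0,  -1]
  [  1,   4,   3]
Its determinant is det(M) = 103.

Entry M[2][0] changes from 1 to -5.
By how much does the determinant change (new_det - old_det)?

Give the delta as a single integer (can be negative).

Answer: 30

Derivation:
Cofactor C_20 = -5
Entry delta = -5 - 1 = -6
Det delta = entry_delta * cofactor = -6 * -5 = 30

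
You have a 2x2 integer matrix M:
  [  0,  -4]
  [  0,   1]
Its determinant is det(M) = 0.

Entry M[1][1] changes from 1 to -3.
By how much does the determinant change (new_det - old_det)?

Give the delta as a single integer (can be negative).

Answer: 0

Derivation:
Cofactor C_11 = 0
Entry delta = -3 - 1 = -4
Det delta = entry_delta * cofactor = -4 * 0 = 0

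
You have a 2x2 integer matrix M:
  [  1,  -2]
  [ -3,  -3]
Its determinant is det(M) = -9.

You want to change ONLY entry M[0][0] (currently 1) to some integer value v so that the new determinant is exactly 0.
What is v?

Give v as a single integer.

det is linear in entry M[0][0]: det = old_det + (v - 1) * C_00
Cofactor C_00 = -3
Want det = 0: -9 + (v - 1) * -3 = 0
  (v - 1) = 9 / -3 = -3
  v = 1 + (-3) = -2

Answer: -2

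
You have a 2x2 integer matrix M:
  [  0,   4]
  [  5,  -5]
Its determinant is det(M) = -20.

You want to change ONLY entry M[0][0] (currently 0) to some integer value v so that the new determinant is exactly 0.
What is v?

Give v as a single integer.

det is linear in entry M[0][0]: det = old_det + (v - 0) * C_00
Cofactor C_00 = -5
Want det = 0: -20 + (v - 0) * -5 = 0
  (v - 0) = 20 / -5 = -4
  v = 0 + (-4) = -4

Answer: -4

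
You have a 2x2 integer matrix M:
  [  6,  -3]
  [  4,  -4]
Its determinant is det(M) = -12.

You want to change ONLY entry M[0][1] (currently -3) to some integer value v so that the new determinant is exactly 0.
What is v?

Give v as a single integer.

Answer: -6

Derivation:
det is linear in entry M[0][1]: det = old_det + (v - -3) * C_01
Cofactor C_01 = -4
Want det = 0: -12 + (v - -3) * -4 = 0
  (v - -3) = 12 / -4 = -3
  v = -3 + (-3) = -6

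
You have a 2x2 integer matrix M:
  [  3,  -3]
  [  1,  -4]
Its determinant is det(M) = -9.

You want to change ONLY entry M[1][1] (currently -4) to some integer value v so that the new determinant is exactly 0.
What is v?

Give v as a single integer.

Answer: -1

Derivation:
det is linear in entry M[1][1]: det = old_det + (v - -4) * C_11
Cofactor C_11 = 3
Want det = 0: -9 + (v - -4) * 3 = 0
  (v - -4) = 9 / 3 = 3
  v = -4 + (3) = -1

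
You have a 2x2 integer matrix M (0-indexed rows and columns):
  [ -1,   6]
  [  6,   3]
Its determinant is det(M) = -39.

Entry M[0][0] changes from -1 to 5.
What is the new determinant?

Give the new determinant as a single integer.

Answer: -21

Derivation:
det is linear in row 0: changing M[0][0] by delta changes det by delta * cofactor(0,0).
Cofactor C_00 = (-1)^(0+0) * minor(0,0) = 3
Entry delta = 5 - -1 = 6
Det delta = 6 * 3 = 18
New det = -39 + 18 = -21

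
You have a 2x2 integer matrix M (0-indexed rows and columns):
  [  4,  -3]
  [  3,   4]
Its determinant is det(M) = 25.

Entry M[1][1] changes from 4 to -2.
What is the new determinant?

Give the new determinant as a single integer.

det is linear in row 1: changing M[1][1] by delta changes det by delta * cofactor(1,1).
Cofactor C_11 = (-1)^(1+1) * minor(1,1) = 4
Entry delta = -2 - 4 = -6
Det delta = -6 * 4 = -24
New det = 25 + -24 = 1

Answer: 1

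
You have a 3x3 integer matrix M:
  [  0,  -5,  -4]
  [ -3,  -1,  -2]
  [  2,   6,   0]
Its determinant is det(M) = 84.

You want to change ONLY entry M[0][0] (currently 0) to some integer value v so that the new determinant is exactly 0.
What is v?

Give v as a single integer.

det is linear in entry M[0][0]: det = old_det + (v - 0) * C_00
Cofactor C_00 = 12
Want det = 0: 84 + (v - 0) * 12 = 0
  (v - 0) = -84 / 12 = -7
  v = 0 + (-7) = -7

Answer: -7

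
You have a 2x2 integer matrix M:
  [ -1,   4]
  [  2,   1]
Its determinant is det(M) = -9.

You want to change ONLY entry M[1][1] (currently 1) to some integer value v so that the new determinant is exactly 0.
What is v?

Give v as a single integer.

det is linear in entry M[1][1]: det = old_det + (v - 1) * C_11
Cofactor C_11 = -1
Want det = 0: -9 + (v - 1) * -1 = 0
  (v - 1) = 9 / -1 = -9
  v = 1 + (-9) = -8

Answer: -8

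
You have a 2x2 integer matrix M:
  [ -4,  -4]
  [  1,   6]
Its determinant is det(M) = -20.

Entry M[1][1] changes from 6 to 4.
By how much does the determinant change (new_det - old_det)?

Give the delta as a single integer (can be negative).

Answer: 8

Derivation:
Cofactor C_11 = -4
Entry delta = 4 - 6 = -2
Det delta = entry_delta * cofactor = -2 * -4 = 8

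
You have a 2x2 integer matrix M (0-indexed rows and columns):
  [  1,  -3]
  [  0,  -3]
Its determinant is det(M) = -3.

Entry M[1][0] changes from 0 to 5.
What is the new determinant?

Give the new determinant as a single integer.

Answer: 12

Derivation:
det is linear in row 1: changing M[1][0] by delta changes det by delta * cofactor(1,0).
Cofactor C_10 = (-1)^(1+0) * minor(1,0) = 3
Entry delta = 5 - 0 = 5
Det delta = 5 * 3 = 15
New det = -3 + 15 = 12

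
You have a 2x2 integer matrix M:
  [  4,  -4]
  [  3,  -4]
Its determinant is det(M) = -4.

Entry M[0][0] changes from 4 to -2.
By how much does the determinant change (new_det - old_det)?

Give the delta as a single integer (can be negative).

Answer: 24

Derivation:
Cofactor C_00 = -4
Entry delta = -2 - 4 = -6
Det delta = entry_delta * cofactor = -6 * -4 = 24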